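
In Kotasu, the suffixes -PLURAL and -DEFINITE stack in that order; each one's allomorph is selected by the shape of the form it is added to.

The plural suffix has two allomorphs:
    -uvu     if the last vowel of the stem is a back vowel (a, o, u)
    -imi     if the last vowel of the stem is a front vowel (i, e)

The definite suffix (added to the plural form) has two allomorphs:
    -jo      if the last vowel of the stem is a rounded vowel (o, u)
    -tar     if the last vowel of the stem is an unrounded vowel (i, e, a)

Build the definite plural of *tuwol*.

*tuwol* — last vowel /o/ (a back vowel) → -uvu → *tuwoluvu*.
The plural form *tuwoluvu* — last vowel /u/ (a rounded vowel) → -jo → *tuwoluvujo*.

tuwoluvujo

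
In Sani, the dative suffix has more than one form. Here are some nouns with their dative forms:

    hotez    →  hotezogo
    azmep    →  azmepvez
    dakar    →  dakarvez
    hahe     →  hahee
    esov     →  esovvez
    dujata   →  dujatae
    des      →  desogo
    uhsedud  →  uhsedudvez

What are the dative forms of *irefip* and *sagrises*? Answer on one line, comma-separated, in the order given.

The alternation tracks the final sound of the stem — -ogo when the stem ends in a sibilant (*hotez*, *des*); -vez when the stem ends in a non-sibilant consonant (*azmep*, *dakar*, *esov*, *uhsedud*); -e when the stem ends in a vowel (*hahe*, *dujata*).
Since the final sound of *irefip* is /p/ (a non-sibilant consonant), it takes -vez, giving *irefipvez*.
The final sound of *sagrises* is /s/, which is a sibilant, so the suffix is -ogo, giving *sagrisesogo*.

irefipvez, sagrisesogo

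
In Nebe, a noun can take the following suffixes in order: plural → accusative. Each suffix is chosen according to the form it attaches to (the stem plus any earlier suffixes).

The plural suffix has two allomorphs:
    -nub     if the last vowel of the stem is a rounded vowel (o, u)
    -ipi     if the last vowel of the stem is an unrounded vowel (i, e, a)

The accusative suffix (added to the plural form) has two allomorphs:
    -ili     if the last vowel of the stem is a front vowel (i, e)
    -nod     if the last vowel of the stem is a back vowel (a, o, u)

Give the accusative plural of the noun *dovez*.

dovezipiili

*dovez*: last vowel = /e/, an unrounded vowel → -ipi → *dovezipi*.
Since the last vowel of the plural form *dovezipi* is /i/ (a front vowel), it takes -ili, giving *dovezipiili*.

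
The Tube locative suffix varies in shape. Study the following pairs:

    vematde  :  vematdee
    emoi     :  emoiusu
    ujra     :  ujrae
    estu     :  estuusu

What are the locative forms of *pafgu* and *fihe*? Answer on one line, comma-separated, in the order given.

pafguusu, fihee

The alternation tracks the last vowel of the stem — -usu when the last vowel of the stem is a high vowel (*emoi*, *estu*); -e when the last vowel of the stem is a non-high vowel (*vematde*, *ujra*).
Since the last vowel of *pafgu* is /u/ (a high vowel), it takes -usu, giving *pafguusu*.
The last vowel of *fihe* is /e/, which is a non-high vowel, so the suffix is -e, giving *fihee*.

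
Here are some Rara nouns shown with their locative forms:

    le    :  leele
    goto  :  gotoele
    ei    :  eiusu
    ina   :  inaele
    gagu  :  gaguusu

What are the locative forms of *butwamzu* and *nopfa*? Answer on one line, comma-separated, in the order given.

butwamzuusu, nopfaele

The suffix is conditioned by the last vowel: -usu when the last vowel of the stem is a high vowel (*ei*, *gagu*); -ele when the last vowel of the stem is a non-high vowel (*le*, *goto*, *ina*).
*butwamzu* — last vowel /u/ (a high vowel) → -usu → *butwamzuusu*.
The last vowel of *nopfa* is /a/, which is a non-high vowel, so the suffix is -ele, giving *nopfaele*.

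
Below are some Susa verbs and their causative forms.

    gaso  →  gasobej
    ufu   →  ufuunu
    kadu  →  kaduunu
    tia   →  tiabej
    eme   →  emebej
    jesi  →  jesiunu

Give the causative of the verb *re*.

The suffix is conditioned by the last vowel: -unu when the last vowel of the stem is a high vowel (*ufu*, *kadu*, *jesi*); -bej when the last vowel of the stem is a non-high vowel (*gaso*, *tia*, *eme*).
Since the last vowel of *re* is /e/ (a non-high vowel), it takes -bej, giving *rebej*.

rebej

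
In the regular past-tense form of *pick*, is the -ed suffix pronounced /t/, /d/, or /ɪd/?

/t/

The stem *pick* ends in a voiceless consonant other than /t/.
The -ed suffix is realized as /ɪd/ after /t, d/; as /t/ after other voiceless consonants; and as /d/ after other voiced sounds.
So -ed on *pick* is pronounced /t/.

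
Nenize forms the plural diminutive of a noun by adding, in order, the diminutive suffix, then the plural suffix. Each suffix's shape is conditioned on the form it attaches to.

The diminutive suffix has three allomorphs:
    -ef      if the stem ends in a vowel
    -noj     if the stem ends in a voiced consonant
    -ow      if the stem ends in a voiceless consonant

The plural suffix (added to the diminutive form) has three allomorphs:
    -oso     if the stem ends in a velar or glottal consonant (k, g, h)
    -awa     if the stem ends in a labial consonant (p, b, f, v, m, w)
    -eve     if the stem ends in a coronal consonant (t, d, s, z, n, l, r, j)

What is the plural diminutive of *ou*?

*ou* — final sound /u/ (a vowel) → -ef → *ouef*.
The diminutive form *ouef*: final consonant = /f/, labial → -awa → *ouefawa*.

ouefawa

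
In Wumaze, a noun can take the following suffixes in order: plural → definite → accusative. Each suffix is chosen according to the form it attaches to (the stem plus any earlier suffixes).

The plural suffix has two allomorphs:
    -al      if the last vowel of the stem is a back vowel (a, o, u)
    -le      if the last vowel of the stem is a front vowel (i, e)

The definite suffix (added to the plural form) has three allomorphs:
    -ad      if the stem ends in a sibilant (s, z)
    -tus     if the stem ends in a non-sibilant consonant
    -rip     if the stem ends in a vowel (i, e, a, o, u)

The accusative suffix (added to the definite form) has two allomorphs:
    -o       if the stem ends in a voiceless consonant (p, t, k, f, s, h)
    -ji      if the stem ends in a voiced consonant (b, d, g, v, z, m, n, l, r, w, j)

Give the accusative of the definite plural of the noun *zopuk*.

*zopuk*: last vowel = /u/, a back vowel → -al → *zopukal*.
The plural form *zopukal* — final sound /l/ (a non-sibilant consonant) → -tus → *zopukaltus*.
The definite form *zopukaltus*: final consonant = /s/, voiceless → -o → *zopukaltuso*.

zopukaltuso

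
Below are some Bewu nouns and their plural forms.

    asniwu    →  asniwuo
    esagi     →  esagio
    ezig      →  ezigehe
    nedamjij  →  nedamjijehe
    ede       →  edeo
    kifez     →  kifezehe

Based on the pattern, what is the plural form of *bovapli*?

bovaplio

The suffix is conditioned by the final sound: -ehe when the stem ends in a consonant (*ezig*, *nedamjij*, *kifez*); -o when the stem ends in a vowel (*asniwu*, *esagi*, *ede*).
*bovapli* — final sound /i/ (a vowel) → -o → *bovaplio*.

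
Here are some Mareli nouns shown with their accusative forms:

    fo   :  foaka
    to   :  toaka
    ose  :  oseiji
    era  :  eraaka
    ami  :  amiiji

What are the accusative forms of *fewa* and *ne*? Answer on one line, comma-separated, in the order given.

fewaaka, neiji

Looking at the last vowel of each stem: -iji when the last vowel of the stem is a front vowel (*ose*, *ami*); -aka when the last vowel of the stem is a back vowel (*fo*, *to*, *era*).
*fewa* — last vowel /a/ (a back vowel) → -aka → *fewaaka*.
The last vowel of *ne* is /e/, which is a front vowel, so the suffix is -iji, giving *neiji*.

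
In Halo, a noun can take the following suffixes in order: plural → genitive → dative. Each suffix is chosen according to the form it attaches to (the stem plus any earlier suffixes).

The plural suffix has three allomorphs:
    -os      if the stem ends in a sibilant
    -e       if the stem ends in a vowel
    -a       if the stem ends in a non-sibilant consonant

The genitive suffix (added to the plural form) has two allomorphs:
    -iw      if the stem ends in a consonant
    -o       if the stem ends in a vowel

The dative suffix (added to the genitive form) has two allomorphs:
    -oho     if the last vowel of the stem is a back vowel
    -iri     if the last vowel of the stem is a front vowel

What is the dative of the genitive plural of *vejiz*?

vejizosiwiri

*vejiz* — final sound /z/ (a sibilant) → -os → *vejizos*.
The plural form *vejizos* — final sound /s/ (a consonant) → -iw → *vejizosiw*.
The last vowel of the genitive form *vejizosiw* is /i/, which is a front vowel, so the dative suffix is -iri, giving *vejizosiwiri*.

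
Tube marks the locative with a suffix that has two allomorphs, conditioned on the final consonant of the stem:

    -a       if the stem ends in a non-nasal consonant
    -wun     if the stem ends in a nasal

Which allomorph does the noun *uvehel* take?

The final consonant of *uvehel* is /l/, which is non-nasal, so the suffix is -a.

-a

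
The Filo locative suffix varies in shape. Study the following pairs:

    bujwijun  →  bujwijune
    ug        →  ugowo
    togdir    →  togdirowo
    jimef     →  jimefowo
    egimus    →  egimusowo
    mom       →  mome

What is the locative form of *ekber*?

The suffix is conditioned by the final consonant: -e when the stem ends in a nasal (*bujwijun*, *mom*); -owo when the stem ends in a non-nasal consonant (*ug*, *togdir*, *jimef*, *egimus*).
The final consonant of *ekber* is /r/, which is non-nasal, so the suffix is -owo, giving *ekberowo*.

ekberowo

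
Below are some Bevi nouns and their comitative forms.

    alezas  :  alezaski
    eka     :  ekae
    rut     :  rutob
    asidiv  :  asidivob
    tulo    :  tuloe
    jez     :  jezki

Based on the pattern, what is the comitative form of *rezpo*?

Looking at the final sound of each stem: -ki when the stem ends in a sibilant (*alezas*, *jez*); -ob when the stem ends in a non-sibilant consonant (*rut*, *asidiv*); -e when the stem ends in a vowel (*eka*, *tulo*).
*rezpo*: final sound = /o/, a vowel → -e → *rezpoe*.

rezpoe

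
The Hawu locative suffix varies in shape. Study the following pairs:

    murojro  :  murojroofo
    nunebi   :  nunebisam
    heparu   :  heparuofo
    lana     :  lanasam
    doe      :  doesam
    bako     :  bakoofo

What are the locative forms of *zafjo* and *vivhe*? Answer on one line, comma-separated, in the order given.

The pattern is rounding harmony: -ofo when the last vowel of the stem is a rounded vowel (*murojro*, *heparu*, *bako*); -sam when the last vowel of the stem is an unrounded vowel (*nunebi*, *lana*, *doe*).
The last vowel of *zafjo* is /o/, which is a rounded vowel, so the suffix is -ofo, giving *zafjoofo*.
*vivhe* — last vowel /e/ (an unrounded vowel) → -sam → *vivhesam*.

zafjoofo, vivhesam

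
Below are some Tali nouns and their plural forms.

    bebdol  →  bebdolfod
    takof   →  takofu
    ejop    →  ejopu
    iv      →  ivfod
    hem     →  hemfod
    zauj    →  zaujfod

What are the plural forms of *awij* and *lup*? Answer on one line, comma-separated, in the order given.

awijfod, lupu

The alternation tracks the final consonant of the stem — -u when the stem ends in a voiceless consonant (*takof*, *ejop*); -fod when the stem ends in a voiced consonant (*bebdol*, *iv*, *hem*, *zauj*).
The final consonant of *awij* is /j/, which is voiced, so the suffix is -fod, giving *awijfod*.
Since the final consonant of *lup* is /p/ (voiceless), it takes -u, giving *lupu*.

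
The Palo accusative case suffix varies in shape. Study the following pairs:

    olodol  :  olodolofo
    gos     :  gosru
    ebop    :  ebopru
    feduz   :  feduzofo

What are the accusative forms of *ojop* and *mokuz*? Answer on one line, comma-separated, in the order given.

Looking at the final consonant of each stem: -ru when the stem ends in a voiceless consonant (*gos*, *ebop*); -ofo when the stem ends in a voiced consonant (*olodol*, *feduz*).
Since the final consonant of *ojop* is /p/ (voiceless), it takes -ru, giving *ojopru*.
The final consonant of *mokuz* is /z/, which is voiced, so the suffix is -ofo, giving *mokuzofo*.

ojopru, mokuzofo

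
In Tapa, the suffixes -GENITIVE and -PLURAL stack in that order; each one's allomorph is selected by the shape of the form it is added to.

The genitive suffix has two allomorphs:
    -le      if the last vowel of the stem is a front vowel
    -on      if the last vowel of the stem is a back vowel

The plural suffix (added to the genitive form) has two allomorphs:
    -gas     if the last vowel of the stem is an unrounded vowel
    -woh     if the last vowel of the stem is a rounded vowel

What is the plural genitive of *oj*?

Since the last vowel of *oj* is /o/ (a back vowel), it takes -on, giving *ojon*.
The genitive form *ojon*: last vowel = /o/, a rounded vowel → -woh → *ojonwoh*.

ojonwoh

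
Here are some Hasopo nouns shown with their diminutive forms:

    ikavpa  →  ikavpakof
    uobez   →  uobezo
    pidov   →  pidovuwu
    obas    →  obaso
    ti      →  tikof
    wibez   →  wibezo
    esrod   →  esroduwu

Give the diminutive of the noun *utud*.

The suffix is conditioned by the final sound: -o when the stem ends in a sibilant (*uobez*, *obas*, *wibez*); -uwu when the stem ends in a non-sibilant consonant (*pidov*, *esrod*); -kof when the stem ends in a vowel (*ikavpa*, *ti*).
*utud* — final sound /d/ (a non-sibilant consonant) → -uwu → *utuduwu*.

utuduwu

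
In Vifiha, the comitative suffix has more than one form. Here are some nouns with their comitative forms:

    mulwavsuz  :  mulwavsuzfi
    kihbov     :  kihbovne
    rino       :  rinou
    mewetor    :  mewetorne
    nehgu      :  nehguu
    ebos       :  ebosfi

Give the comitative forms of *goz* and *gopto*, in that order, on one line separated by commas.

gozfi, goptou

Looking at the final sound of each stem: -fi when the stem ends in a sibilant (*mulwavsuz*, *ebos*); -ne when the stem ends in a non-sibilant consonant (*kihbov*, *mewetor*); -u when the stem ends in a vowel (*rino*, *nehgu*).
The final sound of *goz* is /z/, which is a sibilant, so the suffix is -fi, giving *gozfi*.
Since the final sound of *gopto* is /o/ (a vowel), it takes -u, giving *goptou*.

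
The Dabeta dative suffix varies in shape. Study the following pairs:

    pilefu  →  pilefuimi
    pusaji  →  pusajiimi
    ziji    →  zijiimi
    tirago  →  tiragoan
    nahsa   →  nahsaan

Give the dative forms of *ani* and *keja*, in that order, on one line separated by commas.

The alternation tracks the last vowel of the stem — -imi when the last vowel of the stem is a high vowel (*pilefu*, *pusaji*, *ziji*); -an when the last vowel of the stem is a non-high vowel (*tirago*, *nahsa*).
Since the last vowel of *ani* is /i/ (a high vowel), it takes -imi, giving *aniimi*.
Since the last vowel of *keja* is /a/ (a non-high vowel), it takes -an, giving *kejaan*.

aniimi, kejaan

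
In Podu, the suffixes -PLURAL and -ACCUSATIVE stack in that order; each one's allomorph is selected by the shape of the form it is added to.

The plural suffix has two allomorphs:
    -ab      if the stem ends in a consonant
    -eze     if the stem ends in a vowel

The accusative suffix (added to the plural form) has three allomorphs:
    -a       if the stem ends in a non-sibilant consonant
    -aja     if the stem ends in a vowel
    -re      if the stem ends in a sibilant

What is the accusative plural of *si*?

The final sound of *si* is /i/, which is a vowel, so the plural suffix is -eze, giving *sieze*.
The plural form *sieze*: final sound = /e/, a vowel → -aja → *siezeaja*.

siezeaja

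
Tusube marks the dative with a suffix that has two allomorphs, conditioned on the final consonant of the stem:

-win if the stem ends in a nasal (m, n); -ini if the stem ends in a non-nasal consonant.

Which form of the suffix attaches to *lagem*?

Since the final consonant of *lagem* is /m/ (a nasal), it takes -win.

-win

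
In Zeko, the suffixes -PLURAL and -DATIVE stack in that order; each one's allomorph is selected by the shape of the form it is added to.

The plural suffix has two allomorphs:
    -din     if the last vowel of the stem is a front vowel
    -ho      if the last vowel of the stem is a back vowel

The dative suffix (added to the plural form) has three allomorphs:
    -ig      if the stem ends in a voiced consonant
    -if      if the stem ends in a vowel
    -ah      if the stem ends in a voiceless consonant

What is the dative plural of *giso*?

*giso* — last vowel /o/ (a back vowel) → -ho → *gisoho*.
The plural form *gisoho* — final sound /o/ (a vowel) → -if → *gisohoif*.

gisohoif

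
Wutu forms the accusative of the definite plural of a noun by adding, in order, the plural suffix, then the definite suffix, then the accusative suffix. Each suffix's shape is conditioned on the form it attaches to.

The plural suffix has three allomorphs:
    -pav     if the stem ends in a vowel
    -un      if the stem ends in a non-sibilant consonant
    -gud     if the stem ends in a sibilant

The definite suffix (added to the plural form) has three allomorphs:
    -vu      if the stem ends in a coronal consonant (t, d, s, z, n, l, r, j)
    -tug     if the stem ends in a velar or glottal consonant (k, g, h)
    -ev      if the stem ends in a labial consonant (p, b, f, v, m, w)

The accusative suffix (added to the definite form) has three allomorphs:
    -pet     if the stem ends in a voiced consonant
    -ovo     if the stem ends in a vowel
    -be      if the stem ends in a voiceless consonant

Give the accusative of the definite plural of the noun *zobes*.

Since the final sound of *zobes* is /s/ (a sibilant), it takes -gud, giving *zobesgud*.
Since the final consonant of the plural form *zobesgud* is /d/ (coronal), it takes -vu, giving *zobesgudvu*.
The final sound of the definite form *zobesgudvu* is /u/, which is a vowel, so the accusative suffix is -ovo, giving *zobesgudvuovo*.

zobesgudvuovo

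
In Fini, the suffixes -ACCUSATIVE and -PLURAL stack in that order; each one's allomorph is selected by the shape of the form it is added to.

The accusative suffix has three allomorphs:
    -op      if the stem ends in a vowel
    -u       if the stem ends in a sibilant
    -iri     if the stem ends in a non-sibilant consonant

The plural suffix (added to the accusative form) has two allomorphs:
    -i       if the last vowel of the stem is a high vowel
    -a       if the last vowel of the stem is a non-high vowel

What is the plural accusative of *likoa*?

*likoa* — final sound /a/ (a vowel) → -op → *likoaop*.
The accusative form *likoaop*: last vowel = /o/, a non-high vowel → -a → *likoaopa*.

likoaopa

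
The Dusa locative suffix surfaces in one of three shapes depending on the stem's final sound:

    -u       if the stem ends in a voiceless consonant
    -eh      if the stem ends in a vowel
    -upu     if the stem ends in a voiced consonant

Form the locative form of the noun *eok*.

Since the final sound of *eok* is /k/ (a voiceless consonant), it takes -u, giving *eoku*.

eoku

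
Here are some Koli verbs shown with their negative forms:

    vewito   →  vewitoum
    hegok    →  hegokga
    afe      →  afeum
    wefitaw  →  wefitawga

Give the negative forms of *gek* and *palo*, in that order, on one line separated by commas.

The suffix is conditioned by the final sound: -ga when the stem ends in a consonant (*hegok*, *wefitaw*); -um when the stem ends in a vowel (*vewito*, *afe*).
The final sound of *gek* is /k/, which is a consonant, so the suffix is -ga, giving *gekga*.
The final sound of *palo* is /o/, which is a vowel, so the suffix is -um, giving *paloum*.

gekga, paloum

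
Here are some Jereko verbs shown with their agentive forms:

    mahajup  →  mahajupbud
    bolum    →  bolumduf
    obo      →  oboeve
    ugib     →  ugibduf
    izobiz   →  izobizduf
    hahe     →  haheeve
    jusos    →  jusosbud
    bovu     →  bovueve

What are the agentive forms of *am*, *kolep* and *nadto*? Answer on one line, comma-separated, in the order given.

amduf, kolepbud, nadtoeve

The pattern is voicing of the final sound: -bud when the stem ends in a voiceless consonant (*mahajup*, *jusos*); -duf when the stem ends in a voiced consonant (*bolum*, *ugib*, *izobiz*); -eve when the stem ends in a vowel (*obo*, *hahe*, *bovu*).
*am* — final sound /m/ (a voiced consonant) → -duf → *amduf*.
The final sound of *kolep* is /p/, which is a voiceless consonant, so the suffix is -bud, giving *kolepbud*.
Since the final sound of *nadto* is /o/ (a vowel), it takes -eve, giving *nadtoeve*.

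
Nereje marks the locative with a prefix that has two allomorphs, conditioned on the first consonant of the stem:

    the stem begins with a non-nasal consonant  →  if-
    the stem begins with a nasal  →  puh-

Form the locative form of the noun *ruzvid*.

*ruzvid*: first consonant = /r/, non-nasal → if- → *ifruzvid*.

ifruzvid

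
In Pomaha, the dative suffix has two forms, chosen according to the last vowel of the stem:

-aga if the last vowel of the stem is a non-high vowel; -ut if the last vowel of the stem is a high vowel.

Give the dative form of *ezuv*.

ezuvut

*ezuv*: last vowel = /u/, a high vowel → -ut → *ezuvut*.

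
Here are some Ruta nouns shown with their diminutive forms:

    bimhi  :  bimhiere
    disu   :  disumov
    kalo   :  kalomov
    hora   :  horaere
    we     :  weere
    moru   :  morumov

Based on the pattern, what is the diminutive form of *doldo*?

The alternation tracks the last vowel of the stem — -mov when the last vowel of the stem is a rounded vowel (*disu*, *kalo*, *moru*); -ere when the last vowel of the stem is an unrounded vowel (*bimhi*, *hora*, *we*).
*doldo*: last vowel = /o/, a rounded vowel → -mov → *doldomov*.

doldomov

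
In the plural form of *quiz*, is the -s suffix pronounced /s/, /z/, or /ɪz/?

The stem *quiz* ends in a sibilant (/s, z, ʃ, ʒ, tʃ, dʒ/).
The plural suffix surfaces as /ɪz/ after sibilants, /s/ after other voiceless consonants, and /z/ after other voiced sounds.
So the plural -s on *quiz* is pronounced /ɪz/.

/ɪz/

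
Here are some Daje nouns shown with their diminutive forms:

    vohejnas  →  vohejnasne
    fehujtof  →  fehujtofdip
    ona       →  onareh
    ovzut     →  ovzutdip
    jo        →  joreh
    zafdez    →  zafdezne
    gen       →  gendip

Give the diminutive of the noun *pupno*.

pupnoreh

Looking at the final sound of each stem: -ne when the stem ends in a sibilant (*vohejnas*, *zafdez*); -dip when the stem ends in a non-sibilant consonant (*fehujtof*, *ovzut*, *gen*); -reh when the stem ends in a vowel (*ona*, *jo*).
Since the final sound of *pupno* is /o/ (a vowel), it takes -reh, giving *pupnoreh*.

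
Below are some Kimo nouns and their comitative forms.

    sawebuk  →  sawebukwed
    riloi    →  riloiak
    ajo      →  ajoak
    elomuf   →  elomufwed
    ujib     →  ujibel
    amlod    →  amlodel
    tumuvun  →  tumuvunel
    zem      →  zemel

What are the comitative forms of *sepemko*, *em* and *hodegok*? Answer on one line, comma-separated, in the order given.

The suffix is conditioned by the final sound: -wed when the stem ends in a voiceless consonant (*sawebuk*, *elomuf*); -el when the stem ends in a voiced consonant (*ujib*, *amlod*, *tumuvun*, *zem*); -ak when the stem ends in a vowel (*riloi*, *ajo*).
The final sound of *sepemko* is /o/, which is a vowel, so the suffix is -ak, giving *sepemkoak*.
Since the final sound of *em* is /m/ (a voiced consonant), it takes -el, giving *emel*.
*hodegok* — final sound /k/ (a voiceless consonant) → -wed → *hodegokwed*.

sepemkoak, emel, hodegokwed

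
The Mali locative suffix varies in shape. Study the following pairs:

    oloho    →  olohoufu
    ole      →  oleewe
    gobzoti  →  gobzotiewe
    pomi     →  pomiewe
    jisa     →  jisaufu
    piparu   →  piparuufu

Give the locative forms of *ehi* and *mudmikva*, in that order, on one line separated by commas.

The pattern is front/back vowel harmony: -ewe when the last vowel of the stem is a front vowel (*ole*, *gobzoti*, *pomi*); -ufu when the last vowel of the stem is a back vowel (*oloho*, *jisa*, *piparu*).
*ehi*: last vowel = /i/, a front vowel → -ewe → *ehiewe*.
The last vowel of *mudmikva* is /a/, which is a back vowel, so the suffix is -ufu, giving *mudmikvaufu*.

ehiewe, mudmikvaufu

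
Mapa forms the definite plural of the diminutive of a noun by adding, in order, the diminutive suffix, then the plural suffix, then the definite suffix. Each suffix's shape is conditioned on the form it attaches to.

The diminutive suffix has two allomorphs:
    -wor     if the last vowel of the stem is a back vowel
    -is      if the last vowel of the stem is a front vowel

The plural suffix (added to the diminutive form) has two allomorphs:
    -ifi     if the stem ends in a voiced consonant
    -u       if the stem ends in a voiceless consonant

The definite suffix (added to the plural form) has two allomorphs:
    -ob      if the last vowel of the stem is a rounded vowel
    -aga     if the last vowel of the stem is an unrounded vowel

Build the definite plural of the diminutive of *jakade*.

jakadeisuob

The last vowel of *jakade* is /e/, which is a front vowel, so the diminutive suffix is -is, giving *jakadeis*.
Since the final consonant of the diminutive form *jakadeis* is /s/ (voiceless), it takes -u, giving *jakadeisu*.
The plural form *jakadeisu*: last vowel = /u/, a rounded vowel → -ob → *jakadeisuob*.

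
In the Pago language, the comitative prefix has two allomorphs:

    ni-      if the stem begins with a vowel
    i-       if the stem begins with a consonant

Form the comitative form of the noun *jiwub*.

ijiwub

Since the first sound of *jiwub* is /j/ (a consonant), it takes i-, giving *ijiwub*.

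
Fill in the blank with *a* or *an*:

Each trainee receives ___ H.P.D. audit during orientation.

an

The indefinite article is chosen by the initial *sound* of the following word, not its spelling.
The initialism *H.P.D.* is read letter by letter; the first letter, H, is pronounced /eɪtʃ/, which begins with a vowel sound.
So the article is *an*: Each trainee receives an H.P.D. audit during orientation.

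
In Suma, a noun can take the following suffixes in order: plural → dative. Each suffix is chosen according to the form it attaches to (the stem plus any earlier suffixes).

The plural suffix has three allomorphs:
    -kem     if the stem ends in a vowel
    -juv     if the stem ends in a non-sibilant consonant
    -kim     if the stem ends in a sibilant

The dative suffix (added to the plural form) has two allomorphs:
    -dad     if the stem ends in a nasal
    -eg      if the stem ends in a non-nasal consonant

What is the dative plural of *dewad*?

*dewad* — final sound /d/ (a non-sibilant consonant) → -juv → *dewadjuv*.
The plural form *dewadjuv*: final consonant = /v/, non-nasal → -eg → *dewadjuveg*.

dewadjuveg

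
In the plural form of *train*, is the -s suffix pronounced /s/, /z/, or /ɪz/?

The stem *train* ends in a voiced non-sibilant sound.
The plural suffix surfaces as /ɪz/ after sibilants, /s/ after other voiceless consonants, and /z/ after other voiced sounds.
So the plural -s on *train* is pronounced /z/.

/z/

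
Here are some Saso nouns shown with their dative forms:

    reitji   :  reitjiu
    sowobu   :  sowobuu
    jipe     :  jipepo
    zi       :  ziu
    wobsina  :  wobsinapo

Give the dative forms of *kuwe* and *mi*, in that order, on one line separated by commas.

The suffix is conditioned by the last vowel: -u when the last vowel of the stem is a high vowel (*reitji*, *sowobu*, *zi*); -po when the last vowel of the stem is a non-high vowel (*jipe*, *wobsina*).
The last vowel of *kuwe* is /e/, which is a non-high vowel, so the suffix is -po, giving *kuwepo*.
*mi* — last vowel /i/ (a high vowel) → -u → *miu*.

kuwepo, miu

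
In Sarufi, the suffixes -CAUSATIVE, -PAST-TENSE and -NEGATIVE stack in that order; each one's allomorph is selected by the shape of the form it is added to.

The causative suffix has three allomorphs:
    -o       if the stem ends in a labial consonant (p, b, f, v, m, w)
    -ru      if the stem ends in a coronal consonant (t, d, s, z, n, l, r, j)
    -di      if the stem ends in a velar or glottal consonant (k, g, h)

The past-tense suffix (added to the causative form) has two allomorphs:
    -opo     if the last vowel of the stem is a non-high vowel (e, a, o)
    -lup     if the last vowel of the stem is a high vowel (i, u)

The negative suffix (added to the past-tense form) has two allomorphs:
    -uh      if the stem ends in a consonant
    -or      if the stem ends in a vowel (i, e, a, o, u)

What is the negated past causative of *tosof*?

tosofoopoor

The final consonant of *tosof* is /f/, which is labial, so the causative suffix is -o, giving *tosofo*.
The causative form *tosofo* — last vowel /o/ (a non-high vowel) → -opo → *tosofoopo*.
The past-tense form *tosofoopo*: final sound = /o/, a vowel → -or → *tosofoopoor*.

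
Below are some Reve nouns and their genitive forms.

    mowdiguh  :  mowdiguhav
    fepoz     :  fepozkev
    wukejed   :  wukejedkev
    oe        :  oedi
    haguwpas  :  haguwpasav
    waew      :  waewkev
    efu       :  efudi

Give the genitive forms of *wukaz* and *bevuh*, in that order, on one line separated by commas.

The alternation tracks the final sound of the stem — -av when the stem ends in a voiceless consonant (*mowdiguh*, *haguwpas*); -kev when the stem ends in a voiced consonant (*fepoz*, *wukejed*, *waew*); -di when the stem ends in a vowel (*oe*, *efu*).
*wukaz*: final sound = /z/, a voiced consonant → -kev → *wukazkev*.
*bevuh* — final sound /h/ (a voiceless consonant) → -av → *bevuhav*.

wukazkev, bevuhav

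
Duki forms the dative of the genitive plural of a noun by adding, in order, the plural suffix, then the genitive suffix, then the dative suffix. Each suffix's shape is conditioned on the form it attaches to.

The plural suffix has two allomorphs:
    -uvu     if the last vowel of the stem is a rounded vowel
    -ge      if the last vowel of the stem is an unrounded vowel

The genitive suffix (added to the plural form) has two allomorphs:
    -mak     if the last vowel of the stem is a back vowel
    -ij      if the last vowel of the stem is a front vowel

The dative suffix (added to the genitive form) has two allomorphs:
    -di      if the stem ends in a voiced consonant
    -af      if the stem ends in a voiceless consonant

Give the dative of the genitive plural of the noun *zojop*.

zojopuvumakaf

*zojop*: last vowel = /o/, a rounded vowel → -uvu → *zojopuvu*.
The last vowel of the plural form *zojopuvu* is /u/, which is a back vowel, so the genitive suffix is -mak, giving *zojopuvumak*.
The final consonant of the genitive form *zojopuvumak* is /k/, which is voiceless, so the dative suffix is -af, giving *zojopuvumakaf*.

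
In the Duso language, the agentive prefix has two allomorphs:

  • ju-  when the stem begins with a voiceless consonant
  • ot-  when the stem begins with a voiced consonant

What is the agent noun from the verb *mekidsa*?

otmekidsa

Since the first consonant of *mekidsa* is /m/ (voiced), it takes ot-, giving *otmekidsa*.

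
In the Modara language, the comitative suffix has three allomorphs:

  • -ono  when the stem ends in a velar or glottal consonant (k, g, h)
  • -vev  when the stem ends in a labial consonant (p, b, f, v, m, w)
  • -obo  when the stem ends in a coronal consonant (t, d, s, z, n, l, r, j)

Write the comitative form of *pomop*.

pomopvev

*pomop* — final consonant /p/ (labial) → -vev → *pomopvev*.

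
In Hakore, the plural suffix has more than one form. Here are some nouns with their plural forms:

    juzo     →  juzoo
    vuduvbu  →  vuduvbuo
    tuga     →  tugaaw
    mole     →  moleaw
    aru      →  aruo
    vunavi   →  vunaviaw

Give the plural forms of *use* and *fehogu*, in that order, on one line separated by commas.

useaw, fehoguo

The pattern is rounding harmony: -o when the last vowel of the stem is a rounded vowel (*juzo*, *vuduvbu*, *aru*); -aw when the last vowel of the stem is an unrounded vowel (*tuga*, *mole*, *vunavi*).
The last vowel of *use* is /e/, which is an unrounded vowel, so the suffix is -aw, giving *useaw*.
*fehogu*: last vowel = /u/, a rounded vowel → -o → *fehoguo*.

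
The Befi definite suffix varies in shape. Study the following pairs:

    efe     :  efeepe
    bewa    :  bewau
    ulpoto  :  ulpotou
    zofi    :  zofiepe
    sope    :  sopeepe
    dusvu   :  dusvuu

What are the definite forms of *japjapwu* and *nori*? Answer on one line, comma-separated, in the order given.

japjapwuu, noriepe

The suffix is conditioned by the last vowel: -epe when the last vowel of the stem is a front vowel (*efe*, *zofi*, *sope*); -u when the last vowel of the stem is a back vowel (*bewa*, *ulpoto*, *dusvu*).
*japjapwu*: last vowel = /u/, a back vowel → -u → *japjapwuu*.
The last vowel of *nori* is /i/, which is a front vowel, so the suffix is -epe, giving *noriepe*.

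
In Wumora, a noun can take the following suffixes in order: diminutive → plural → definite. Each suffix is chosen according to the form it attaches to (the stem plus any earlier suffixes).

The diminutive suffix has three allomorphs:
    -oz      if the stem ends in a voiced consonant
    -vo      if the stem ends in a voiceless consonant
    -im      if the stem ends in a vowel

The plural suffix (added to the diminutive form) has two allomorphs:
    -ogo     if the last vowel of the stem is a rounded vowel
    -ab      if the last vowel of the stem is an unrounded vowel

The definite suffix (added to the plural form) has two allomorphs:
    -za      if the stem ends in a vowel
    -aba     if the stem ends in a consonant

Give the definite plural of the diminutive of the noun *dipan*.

dipanozogoza

The final sound of *dipan* is /n/, which is a voiced consonant, so the diminutive suffix is -oz, giving *dipanoz*.
The diminutive form *dipanoz* — last vowel /o/ (a rounded vowel) → -ogo → *dipanozogo*.
The plural form *dipanozogo*: final sound = /o/, a vowel → -za → *dipanozogoza*.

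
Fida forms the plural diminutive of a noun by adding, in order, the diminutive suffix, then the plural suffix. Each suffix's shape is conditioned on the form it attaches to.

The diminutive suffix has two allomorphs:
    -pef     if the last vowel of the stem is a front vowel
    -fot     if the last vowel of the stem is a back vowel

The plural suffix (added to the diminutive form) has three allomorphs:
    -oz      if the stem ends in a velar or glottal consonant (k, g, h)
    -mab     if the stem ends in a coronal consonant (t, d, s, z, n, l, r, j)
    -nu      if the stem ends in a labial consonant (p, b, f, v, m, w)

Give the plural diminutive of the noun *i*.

ipefnu

*i* — last vowel /i/ (a front vowel) → -pef → *ipef*.
The diminutive form *ipef* — final consonant /f/ (labial) → -nu → *ipefnu*.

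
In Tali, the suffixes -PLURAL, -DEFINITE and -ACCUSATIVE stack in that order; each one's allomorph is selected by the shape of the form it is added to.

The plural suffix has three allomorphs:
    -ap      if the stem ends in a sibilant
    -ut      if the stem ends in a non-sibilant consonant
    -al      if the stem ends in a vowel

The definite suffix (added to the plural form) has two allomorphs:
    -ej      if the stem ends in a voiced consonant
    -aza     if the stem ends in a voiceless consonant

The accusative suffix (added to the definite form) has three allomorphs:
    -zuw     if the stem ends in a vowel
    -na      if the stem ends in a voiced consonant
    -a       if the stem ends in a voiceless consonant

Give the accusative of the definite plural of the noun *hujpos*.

The final sound of *hujpos* is /s/, which is a sibilant, so the plural suffix is -ap, giving *hujposap*.
Since the final consonant of the plural form *hujposap* is /p/ (voiceless), it takes -aza, giving *hujposapaza*.
The definite form *hujposapaza* — final sound /a/ (a vowel) → -zuw → *hujposapazazuw*.

hujposapazazuw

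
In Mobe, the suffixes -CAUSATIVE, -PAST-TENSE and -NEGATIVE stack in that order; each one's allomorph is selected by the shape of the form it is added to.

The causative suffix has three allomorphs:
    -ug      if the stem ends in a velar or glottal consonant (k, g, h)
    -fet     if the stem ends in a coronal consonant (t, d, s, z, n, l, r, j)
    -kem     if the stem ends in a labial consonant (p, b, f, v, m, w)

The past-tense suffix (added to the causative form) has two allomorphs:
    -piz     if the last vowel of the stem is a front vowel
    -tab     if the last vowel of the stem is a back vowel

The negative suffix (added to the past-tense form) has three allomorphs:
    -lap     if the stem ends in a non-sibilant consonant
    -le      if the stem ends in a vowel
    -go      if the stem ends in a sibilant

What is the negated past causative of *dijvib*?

*dijvib* — final consonant /b/ (labial) → -kem → *dijvibkem*.
The causative form *dijvibkem*: last vowel = /e/, a front vowel → -piz → *dijvibkempiz*.
The final sound of the past-tense form *dijvibkempiz* is /z/, which is a sibilant, so the negative suffix is -go, giving *dijvibkempizgo*.

dijvibkempizgo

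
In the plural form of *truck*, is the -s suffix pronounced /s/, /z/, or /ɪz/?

/s/

The stem *truck* ends in a voiceless non-sibilant consonant.
The plural suffix surfaces as /ɪz/ after sibilants, /s/ after other voiceless consonants, and /z/ after other voiced sounds.
So the plural -s on *truck* is pronounced /s/.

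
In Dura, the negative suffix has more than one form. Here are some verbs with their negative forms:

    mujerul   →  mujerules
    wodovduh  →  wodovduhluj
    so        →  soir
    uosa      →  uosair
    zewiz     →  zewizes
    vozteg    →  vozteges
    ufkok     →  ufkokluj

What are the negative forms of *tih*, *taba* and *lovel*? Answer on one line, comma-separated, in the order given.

The pattern is voicing of the final sound: -luj when the stem ends in a voiceless consonant (*wodovduh*, *ufkok*); -es when the stem ends in a voiced consonant (*mujerul*, *zewiz*, *vozteg*); -ir when the stem ends in a vowel (*so*, *uosa*).
The final sound of *tih* is /h/, which is a voiceless consonant, so the suffix is -luj, giving *tihluj*.
*taba* — final sound /a/ (a vowel) → -ir → *tabair*.
The final sound of *lovel* is /l/, which is a voiced consonant, so the suffix is -es, giving *loveles*.

tihluj, tabair, loveles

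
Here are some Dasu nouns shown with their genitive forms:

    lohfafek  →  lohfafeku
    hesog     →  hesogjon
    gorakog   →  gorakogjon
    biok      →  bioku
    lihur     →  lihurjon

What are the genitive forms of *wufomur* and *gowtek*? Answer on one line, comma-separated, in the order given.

wufomurjon, gowteku

The suffix is conditioned by the final consonant: -u when the stem ends in a voiceless consonant (*lohfafek*, *biok*); -jon when the stem ends in a voiced consonant (*hesog*, *gorakog*, *lihur*).
*wufomur* — final consonant /r/ (voiced) → -jon → *wufomurjon*.
*gowtek*: final consonant = /k/, voiceless → -u → *gowteku*.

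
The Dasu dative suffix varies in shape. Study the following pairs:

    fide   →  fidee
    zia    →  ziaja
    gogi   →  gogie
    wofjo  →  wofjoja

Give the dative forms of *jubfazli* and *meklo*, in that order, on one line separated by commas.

jubfazlie, mekloja

The suffix is conditioned by the last vowel: -e when the last vowel of the stem is a front vowel (*fide*, *gogi*); -ja when the last vowel of the stem is a back vowel (*zia*, *wofjo*).
*jubfazli*: last vowel = /i/, a front vowel → -e → *jubfazlie*.
*meklo*: last vowel = /o/, a back vowel → -ja → *mekloja*.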